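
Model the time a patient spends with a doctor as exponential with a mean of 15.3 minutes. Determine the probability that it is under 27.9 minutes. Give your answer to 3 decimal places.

0.839

The rate is λ = 1/15.3 = 0.0653595 per minute.
P(X ≤ 27.9) = 1 − e^(−λ·27.9) = 1 − e^(−1.8235) ≈ 0.839.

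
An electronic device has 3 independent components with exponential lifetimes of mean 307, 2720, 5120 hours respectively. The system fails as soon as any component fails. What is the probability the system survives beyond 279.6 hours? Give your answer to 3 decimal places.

The first failure time is exponential with rate Σλ_i = 1/307 + 1/2720 + 1/5120 = 0.00382029 per hour.
P(min > 279.6) = e^(−0.00382029·279.6) = e^(−1.0682) ≈ 0.344.

0.344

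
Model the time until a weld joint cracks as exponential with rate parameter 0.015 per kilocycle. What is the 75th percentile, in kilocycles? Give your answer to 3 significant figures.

Set 1 − e^(−λt) = 0.75, so t = −ln(0.25)/λ = 1.3863/0.015 ≈ 92.4196 kilocycles.

92.4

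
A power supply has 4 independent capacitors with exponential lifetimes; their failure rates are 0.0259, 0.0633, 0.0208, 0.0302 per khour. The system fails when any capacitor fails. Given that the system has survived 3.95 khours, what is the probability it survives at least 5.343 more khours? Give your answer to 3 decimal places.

Time to first failure ~ Exp(Σλ) with Σλ = 0.1402.
By memorylessness, P(T > 3.95+5.343 | T > 3.95) = P(T > 5.343) = e^(−0.1402·5.343) ≈ 0.473.

0.473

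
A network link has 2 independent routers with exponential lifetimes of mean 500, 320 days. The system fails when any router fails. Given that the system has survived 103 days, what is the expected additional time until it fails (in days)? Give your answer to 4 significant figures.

First-failure rate Σλ = 1/500 + 1/320 = 0.005125.
By memorylessness the expected residual is 1/Σλ = 195.122 days, regardless of the 103 already elapsed.

195.1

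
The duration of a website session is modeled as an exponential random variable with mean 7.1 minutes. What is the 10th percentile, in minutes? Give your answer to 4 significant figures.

The rate is λ = 1/7.1 = 0.140845 per minute.
Set 1 − e^(−λt) = 0.1, so t = −ln(0.9)/λ = 0.10536/0.140845 ≈ 0.74806 minutes.

0.7481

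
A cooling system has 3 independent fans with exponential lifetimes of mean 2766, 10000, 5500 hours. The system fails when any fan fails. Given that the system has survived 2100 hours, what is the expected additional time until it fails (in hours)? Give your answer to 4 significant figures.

1554

First-failure rate Σλ = 1/2766 + 1/10000 + 1/5500 = 0.000643351.
By memorylessness the expected residual is 1/Σλ = 1554.36 hours, regardless of the 2100 already elapsed.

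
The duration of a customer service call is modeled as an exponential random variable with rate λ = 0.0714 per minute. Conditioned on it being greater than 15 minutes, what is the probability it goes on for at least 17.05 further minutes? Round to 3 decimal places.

By the memoryless property, P(X > 15+17.05 | X > 15) = P(X > 17.05).
P(X > 17.05) = e^(−1.2174) ≈ 0.296.

0.296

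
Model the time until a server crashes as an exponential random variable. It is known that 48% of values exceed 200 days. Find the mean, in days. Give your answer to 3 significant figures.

272

e^(−λ·200) = 0.48 ⇒ λ = −ln(0.48)/200 = 0.00366985.
Mean = 1/λ = 272.491 days.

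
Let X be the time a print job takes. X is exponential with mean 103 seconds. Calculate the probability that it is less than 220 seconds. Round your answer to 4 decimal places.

The rate is λ = 1/103 = 0.00970874 per second.
P(X ≤ 220) = 1 − e^(−λ·220) = 1 − e^(−2.1359) ≈ 0.8819.

0.8819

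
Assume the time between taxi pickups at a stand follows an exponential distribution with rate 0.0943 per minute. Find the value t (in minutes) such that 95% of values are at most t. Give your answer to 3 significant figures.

Set 1 − e^(−λt) = 0.95, so t = −ln(0.05)/λ = 2.9957/0.0943 ≈ 31.7681 minutes.

31.8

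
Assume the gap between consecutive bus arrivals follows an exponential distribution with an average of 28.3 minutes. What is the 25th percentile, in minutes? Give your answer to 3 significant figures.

8.14

The rate is λ = 1/28.3 = 0.0353357 per minute.
Set 1 − e^(−λt) = 0.25, so t = −ln(0.75)/λ = 0.28768/0.0353357 ≈ 8.1414 minutes.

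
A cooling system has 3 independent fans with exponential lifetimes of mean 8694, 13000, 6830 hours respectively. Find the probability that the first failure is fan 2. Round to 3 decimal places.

0.227

Rates: λ_i = 1/mean_i → 0.000115022, 0.0000769231, 0.000146413; Σλ = 0.000338358.
P(fan 2 first) = λ_2/Σλ = 0.0000769231/0.000338358 ≈ 0.227.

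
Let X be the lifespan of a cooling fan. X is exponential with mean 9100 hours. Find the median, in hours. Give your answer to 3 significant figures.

The rate is λ = 1/9100 = 0.00010989 per hour.
Set 1 − e^(−λt) = 0.5, so t = −ln(0.5)/λ = 0.69315/0.00010989 ≈ 6307.64 hours.

6310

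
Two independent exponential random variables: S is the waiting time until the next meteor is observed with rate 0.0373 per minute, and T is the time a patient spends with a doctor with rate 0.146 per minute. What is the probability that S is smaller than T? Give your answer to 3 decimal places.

0.203

λ_1 = 0.0373, λ_2 = 0.146.
For independent exponentials, P(S < T) = λ_1/(λ_1+λ_2) = 0.0373/0.1833 ≈ 0.203.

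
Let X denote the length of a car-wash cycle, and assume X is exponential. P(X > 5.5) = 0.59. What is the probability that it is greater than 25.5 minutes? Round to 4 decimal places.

e^(−λ·5.5) = 0.59 ⇒ λ = −ln(0.59)/5.5 = 0.0959332.
P(X > 25.5) = e^(−0.0959332·25.5) = e^(−2.4463) ≈ 0.0866.

0.0866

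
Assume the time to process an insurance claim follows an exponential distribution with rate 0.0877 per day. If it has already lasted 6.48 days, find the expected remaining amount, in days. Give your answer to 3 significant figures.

11.4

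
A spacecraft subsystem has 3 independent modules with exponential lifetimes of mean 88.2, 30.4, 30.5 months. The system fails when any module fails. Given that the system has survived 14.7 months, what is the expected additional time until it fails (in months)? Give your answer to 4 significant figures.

First-failure rate Σλ = 1/88.2 + 1/30.4 + 1/30.5 = 0.0770195.
By memorylessness the expected residual is 1/Σλ = 12.9837 months, regardless of the 14.7 already elapsed.

12.98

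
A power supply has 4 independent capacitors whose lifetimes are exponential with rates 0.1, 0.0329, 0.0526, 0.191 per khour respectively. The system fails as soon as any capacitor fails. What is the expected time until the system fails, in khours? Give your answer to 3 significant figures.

The time to first failure is exponential with rate Σλ = 0.1 + 0.0329 + 0.0526 + 0.191 = 0.3765.
E[min] = 1/Σλ = 1/0.3765 = 2.65604 khours.

2.66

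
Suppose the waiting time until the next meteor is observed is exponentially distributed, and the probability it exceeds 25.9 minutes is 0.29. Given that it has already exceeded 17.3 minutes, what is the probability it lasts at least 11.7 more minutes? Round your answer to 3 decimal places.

From e^(−λ·25.9) = 0.29, λ = −ln(0.29)/25.9 = 0.0477944.
Memoryless: P(X > 17.3+11.7 | X > 17.3) = P(X > 11.7) = e^(−0.0477944·11.7) ≈ 0.572.

0.572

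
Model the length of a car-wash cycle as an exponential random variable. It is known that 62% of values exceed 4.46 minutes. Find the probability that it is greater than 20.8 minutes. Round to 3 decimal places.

0.108

e^(−λ·4.46) = 0.62 ⇒ λ = −ln(0.62)/4.46 = 0.107183.
P(X > 20.8) = e^(−0.107183·20.8) = e^(−2.2294) ≈ 0.108.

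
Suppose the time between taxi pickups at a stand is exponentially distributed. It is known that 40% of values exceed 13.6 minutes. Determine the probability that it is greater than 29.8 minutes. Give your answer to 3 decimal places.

0.134

e^(−λ·13.6) = 0.40 ⇒ λ = −ln(0.40)/13.6 = 0.0673743.
P(X > 29.8) = e^(−0.0673743·29.8) = e^(−2.0078) ≈ 0.134.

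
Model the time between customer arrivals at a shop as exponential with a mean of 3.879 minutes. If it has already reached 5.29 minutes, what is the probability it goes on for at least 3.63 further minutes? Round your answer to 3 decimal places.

0.392

The rate is λ = 1/3.879 = 0.257798 per minute.
P(X > s+t | X > s) = e^(−λ(s+t))/e^(−λs) = e^(−λt), independent of s = 5.29.
P(X > 3.63) = e^(−0.93581) ≈ 0.392.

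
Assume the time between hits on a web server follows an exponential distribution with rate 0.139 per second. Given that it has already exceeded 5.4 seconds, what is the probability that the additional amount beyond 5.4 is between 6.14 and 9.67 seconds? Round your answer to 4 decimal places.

Memoryless: the residual past 5.4 is again Exp(λ).
P(6.14 < residual < 9.67) = e^(−λ·6.14) − e^(−λ·9.67) = 0.42594 − 0.26077 ≈ 0.1652.

0.1652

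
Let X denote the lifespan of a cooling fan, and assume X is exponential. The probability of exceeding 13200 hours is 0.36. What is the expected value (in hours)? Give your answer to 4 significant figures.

12920

e^(−λ·13200) = 0.36 ⇒ λ = −ln(0.36)/13200 = 0.0000773978.
Mean = 1/λ = 12920.3 hours.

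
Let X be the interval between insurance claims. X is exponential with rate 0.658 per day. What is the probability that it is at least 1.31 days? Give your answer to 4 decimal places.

P(X > 1.31) = e^(−λ·1.31) = e^(−0.86198) ≈ 0.4223.

0.4223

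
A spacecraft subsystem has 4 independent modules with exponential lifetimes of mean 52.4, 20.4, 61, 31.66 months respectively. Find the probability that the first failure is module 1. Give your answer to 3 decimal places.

Rates: λ_i = 1/mean_i → 0.019084, 0.0490196, 0.0163934, 0.0315856; Σλ = 0.116083.
P(module 1 first) = λ_1/Σλ = 0.019084/0.116083 ≈ 0.164.

0.164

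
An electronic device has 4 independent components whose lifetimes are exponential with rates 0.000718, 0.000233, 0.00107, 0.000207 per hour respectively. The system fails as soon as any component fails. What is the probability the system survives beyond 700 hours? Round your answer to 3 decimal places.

The time to first failure is exponential with rate Σλ = 0.000718 + 0.000233 + 0.00107 + 0.000207 = 0.002228.
P(min > 700) = e^(−0.002228·700) = e^(−1.5596) ≈ 0.210.

0.210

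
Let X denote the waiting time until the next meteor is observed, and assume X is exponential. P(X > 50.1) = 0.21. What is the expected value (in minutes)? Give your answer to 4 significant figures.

e^(−λ·50.1) = 0.21 ⇒ λ = −ln(0.21)/50.1 = 0.0311507.
Mean = 1/λ = 32.1021 minutes.

32.10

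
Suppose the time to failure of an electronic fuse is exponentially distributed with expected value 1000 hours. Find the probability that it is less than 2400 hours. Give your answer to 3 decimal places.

The rate is λ = 1/1000 = 0.001 per hour.
P(X ≤ 2400) = 1 − e^(−λ·2400) = 1 − e^(−2.4) ≈ 0.909.

0.909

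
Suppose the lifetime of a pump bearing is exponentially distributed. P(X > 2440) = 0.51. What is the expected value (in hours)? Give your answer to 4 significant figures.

3624

e^(−λ·2440) = 0.51 ⇒ λ = −ln(0.51)/2440 = 0.000275961.
Mean = 1/λ = 3623.7 hours.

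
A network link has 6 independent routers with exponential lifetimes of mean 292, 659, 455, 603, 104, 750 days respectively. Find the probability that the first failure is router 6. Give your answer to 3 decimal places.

Rates: λ_i = 1/mean_i → 0.00342466, 0.00151745, 0.0021978, 0.00165837, 0.00961538, 0.00133333; Σλ = 0.019747.
P(router 6 first) = λ_6/Σλ = 0.00133333/0.019747 ≈ 0.068.

0.068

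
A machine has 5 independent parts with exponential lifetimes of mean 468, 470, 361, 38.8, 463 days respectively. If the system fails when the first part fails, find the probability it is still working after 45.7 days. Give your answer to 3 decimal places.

0.202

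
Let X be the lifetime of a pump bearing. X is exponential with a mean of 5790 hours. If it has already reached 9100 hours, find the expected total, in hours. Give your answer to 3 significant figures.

14900

The rate is λ = 1/5790 = 0.000172712 per hour.
By memorylessness, E[X | X > 9100] = 9100 + 1/λ = 9100 + 5790 = 14890 hours.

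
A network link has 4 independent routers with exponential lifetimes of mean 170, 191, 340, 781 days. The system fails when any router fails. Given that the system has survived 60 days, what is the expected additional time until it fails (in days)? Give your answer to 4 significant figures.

65.19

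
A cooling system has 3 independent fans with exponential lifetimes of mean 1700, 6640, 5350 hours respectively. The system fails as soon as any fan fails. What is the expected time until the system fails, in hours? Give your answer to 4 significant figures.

1080

The first failure time is exponential with rate Σλ_i = 1/1700 + 1/6640 + 1/5350 = 0.000925754 per hour.
E[min] = 1/Σλ = 1/0.000925754 = 1080.2 hours.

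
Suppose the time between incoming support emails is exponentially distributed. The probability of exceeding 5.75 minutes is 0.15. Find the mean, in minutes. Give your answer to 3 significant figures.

e^(−λ·5.75) = 0.15 ⇒ λ = −ln(0.15)/5.75 = 0.329934.
Mean = 1/λ = 3.03091 minutes.

3.03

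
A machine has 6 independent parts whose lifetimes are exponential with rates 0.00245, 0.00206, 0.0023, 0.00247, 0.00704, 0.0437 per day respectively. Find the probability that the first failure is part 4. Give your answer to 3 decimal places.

The time to first failure is exponential with rate Σλ = 0.00245 + 0.00206 + 0.0023 + 0.00247 + 0.00704 + 0.0437 = 0.06002.
P(part 4 first) = λ_4/Σλ = 0.00247/0.06002 ≈ 0.041.

0.041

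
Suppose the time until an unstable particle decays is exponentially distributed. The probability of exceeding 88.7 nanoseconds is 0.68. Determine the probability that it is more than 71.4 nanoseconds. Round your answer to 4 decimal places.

e^(−λ·88.7) = 0.68 ⇒ λ = −ln(0.68)/88.7 = 0.00434794.
P(X > 71.4) = e^(−0.00434794·71.4) = e^(−0.31044) ≈ 0.7331.

0.7331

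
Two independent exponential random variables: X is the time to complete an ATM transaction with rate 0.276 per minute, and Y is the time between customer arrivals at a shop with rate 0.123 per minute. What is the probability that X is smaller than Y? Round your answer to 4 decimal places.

λ_1 = 0.276, λ_2 = 0.123.
For independent exponentials, P(X < Y) = λ_1/(λ_1+λ_2) = 0.276/0.399 ≈ 0.6917.

0.6917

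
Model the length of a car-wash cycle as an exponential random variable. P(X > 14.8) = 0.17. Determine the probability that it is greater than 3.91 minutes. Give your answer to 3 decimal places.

0.626

e^(−λ·14.8) = 0.17 ⇒ λ = −ln(0.17)/14.8 = 0.119727.
P(X > 3.91) = e^(−0.119727·3.91) = e^(−0.46813) ≈ 0.626.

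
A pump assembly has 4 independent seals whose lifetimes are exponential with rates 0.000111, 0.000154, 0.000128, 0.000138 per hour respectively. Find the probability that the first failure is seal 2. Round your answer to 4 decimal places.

The time to first failure is exponential with rate Σλ = 0.000111 + 0.000154 + 0.000128 + 0.000138 = 0.000531.
P(seal 2 first) = λ_2/Σλ = 0.000154/0.000531 ≈ 0.2900.

0.2900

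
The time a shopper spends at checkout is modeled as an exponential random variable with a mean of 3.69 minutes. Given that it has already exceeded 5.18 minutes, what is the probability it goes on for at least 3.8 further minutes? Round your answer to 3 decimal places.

0.357

The rate is λ = 1/3.69 = 0.271003 per minute.
By the memoryless property, P(X > 5.18+3.8 | X > 5.18) = P(X > 3.8).
P(X > 3.8) = e^(−1.0298) ≈ 0.357.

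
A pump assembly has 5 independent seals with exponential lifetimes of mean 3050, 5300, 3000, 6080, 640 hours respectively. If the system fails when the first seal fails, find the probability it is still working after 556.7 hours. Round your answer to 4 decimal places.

0.2382

The first failure time is exponential with rate Σλ_i = 1/3050 + 1/5300 + 1/3000 + 1/6080 + 1/640 = 0.00257686 per hour.
P(min > 556.7) = e^(−0.00257686·556.7) = e^(−1.4345) ≈ 0.2382.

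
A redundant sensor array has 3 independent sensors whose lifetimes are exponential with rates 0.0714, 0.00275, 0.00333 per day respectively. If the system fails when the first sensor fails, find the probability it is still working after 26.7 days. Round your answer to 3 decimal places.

The time to first failure is exponential with rate Σλ = 0.0714 + 0.00275 + 0.00333 = 0.07748.
P(min > 26.7) = e^(−0.07748·26.7) = e^(−2.0687) ≈ 0.126.

0.126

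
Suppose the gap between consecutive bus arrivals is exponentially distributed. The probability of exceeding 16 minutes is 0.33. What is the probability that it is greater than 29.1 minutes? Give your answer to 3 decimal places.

0.133

e^(−λ·16) = 0.33 ⇒ λ = −ln(0.33)/16 = 0.0692914.
P(X > 29.1) = e^(−0.0692914·29.1) = e^(−2.0164) ≈ 0.133.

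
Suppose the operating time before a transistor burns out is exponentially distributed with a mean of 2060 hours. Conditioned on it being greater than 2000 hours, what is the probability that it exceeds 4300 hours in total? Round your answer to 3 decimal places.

The rate is λ = 1/2060 = 0.000485437 per hour.
By the memoryless property, P(X > 2000+2300 | X > 2000) = P(X > 2300).
P(X > 2300) = e^(−1.1165) ≈ 0.327.

0.327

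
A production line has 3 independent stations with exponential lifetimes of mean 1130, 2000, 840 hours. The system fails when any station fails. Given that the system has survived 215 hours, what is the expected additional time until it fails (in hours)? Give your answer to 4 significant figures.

388.3

First-failure rate Σλ = 1/1130 + 1/2000 + 1/840 = 0.00257543.
By memorylessness the expected residual is 1/Σλ = 388.284 hours, regardless of the 215 already elapsed.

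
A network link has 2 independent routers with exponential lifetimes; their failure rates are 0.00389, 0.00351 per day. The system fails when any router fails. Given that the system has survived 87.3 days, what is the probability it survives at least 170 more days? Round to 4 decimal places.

0.2842

Time to first failure ~ Exp(Σλ) with Σλ = 0.0074.
By memorylessness, P(T > 87.3+170 | T > 87.3) = P(T > 170) = e^(−0.0074·170) ≈ 0.2842.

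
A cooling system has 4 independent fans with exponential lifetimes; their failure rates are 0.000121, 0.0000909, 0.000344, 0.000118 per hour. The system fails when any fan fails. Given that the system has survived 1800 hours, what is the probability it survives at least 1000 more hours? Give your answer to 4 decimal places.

Time to first failure ~ Exp(Σλ) with Σλ = 0.0006739.
By memorylessness, P(T > 1800+1000 | T > 1800) = P(T > 1000) = e^(−0.0006739·1000) ≈ 0.5097.

0.5097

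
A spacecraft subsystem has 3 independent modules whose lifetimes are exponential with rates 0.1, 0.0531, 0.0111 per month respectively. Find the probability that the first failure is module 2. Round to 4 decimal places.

0.3234

The time to first failure is exponential with rate Σλ = 0.1 + 0.0531 + 0.0111 = 0.1642.
P(module 2 first) = λ_2/Σλ = 0.0531/0.1642 ≈ 0.3234.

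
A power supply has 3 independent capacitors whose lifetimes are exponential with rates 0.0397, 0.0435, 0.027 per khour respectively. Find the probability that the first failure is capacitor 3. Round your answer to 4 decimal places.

0.2450

The time to first failure is exponential with rate Σλ = 0.0397 + 0.0435 + 0.027 = 0.1102.
P(capacitor 3 first) = λ_3/Σλ = 0.027/0.1102 ≈ 0.2450.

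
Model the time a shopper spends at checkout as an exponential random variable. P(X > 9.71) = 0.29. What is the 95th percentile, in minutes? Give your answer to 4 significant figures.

e^(−λ·9.71) = 0.29 ⇒ λ = −ln(0.29)/9.71 = 0.127484.
95th percentile: 1 − e^(−λt) = 0.95, t = −ln(0.05)/λ = 23.4988 minutes.

23.50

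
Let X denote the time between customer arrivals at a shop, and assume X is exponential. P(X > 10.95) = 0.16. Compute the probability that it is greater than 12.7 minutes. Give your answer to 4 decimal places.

0.1194

e^(−λ·10.95) = 0.16 ⇒ λ = −ln(0.16)/10.95 = 0.167359.
P(X > 12.7) = e^(−0.167359·12.7) = e^(−2.1255) ≈ 0.1194.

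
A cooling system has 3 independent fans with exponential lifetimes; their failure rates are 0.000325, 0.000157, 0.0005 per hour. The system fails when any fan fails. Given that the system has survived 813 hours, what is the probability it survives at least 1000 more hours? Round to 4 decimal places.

0.3746

Time to first failure ~ Exp(Σλ) with Σλ = 0.000982.
By memorylessness, P(T > 813+1000 | T > 813) = P(T > 1000) = e^(−0.000982·1000) ≈ 0.3746.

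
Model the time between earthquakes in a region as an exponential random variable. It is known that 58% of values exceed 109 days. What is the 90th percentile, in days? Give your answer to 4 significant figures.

460.7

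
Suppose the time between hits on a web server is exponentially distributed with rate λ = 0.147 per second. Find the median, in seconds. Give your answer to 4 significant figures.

4.715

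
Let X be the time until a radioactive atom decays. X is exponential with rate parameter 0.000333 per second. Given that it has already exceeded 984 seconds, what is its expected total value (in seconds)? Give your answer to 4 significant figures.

3987

By memorylessness, E[X | X > 984] = 984 + 1/λ = 984 + 3003 = 3987 seconds.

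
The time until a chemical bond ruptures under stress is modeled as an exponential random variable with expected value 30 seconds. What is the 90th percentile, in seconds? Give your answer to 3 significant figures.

The rate is λ = 1/30 = 0.0333333 per second.
Set 1 − e^(−λt) = 0.9, so t = −ln(0.1)/λ = 2.3026/0.0333333 ≈ 69.0776 seconds.

69.1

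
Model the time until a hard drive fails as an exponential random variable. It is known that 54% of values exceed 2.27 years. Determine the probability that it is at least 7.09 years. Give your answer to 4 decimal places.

0.1459

e^(−λ·2.27) = 0.54 ⇒ λ = −ln(0.54)/2.27 = 0.271448.
P(X > 7.09) = e^(−0.271448·7.09) = e^(−1.9246) ≈ 0.1459.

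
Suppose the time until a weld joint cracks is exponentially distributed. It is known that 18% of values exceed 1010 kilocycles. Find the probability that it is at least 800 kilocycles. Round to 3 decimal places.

0.257

e^(−λ·1010) = 0.18 ⇒ λ = −ln(0.18)/1010 = 0.00169782.
P(X > 800) = e^(−0.00169782·800) = e^(−1.3583) ≈ 0.257.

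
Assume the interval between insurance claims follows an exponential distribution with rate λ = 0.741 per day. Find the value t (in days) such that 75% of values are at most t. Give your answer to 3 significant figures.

Set 1 − e^(−λt) = 0.75, so t = −ln(0.25)/λ = 1.3863/0.741 ≈ 1.87084 days.

1.87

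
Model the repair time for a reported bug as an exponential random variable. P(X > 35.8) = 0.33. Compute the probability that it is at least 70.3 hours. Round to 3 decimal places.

0.113

e^(−λ·35.8) = 0.33 ⇒ λ = −ln(0.33)/35.8 = 0.0309682.
P(X > 70.3) = e^(−0.0309682·70.3) = e^(−2.1771) ≈ 0.113.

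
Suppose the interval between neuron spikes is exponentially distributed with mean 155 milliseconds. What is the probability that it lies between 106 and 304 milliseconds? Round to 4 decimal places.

The rate is λ = 1/155 = 0.00645161 per millisecond.
P(106 < X < 304) = e^(−λ·106) − e^(−λ·304) = 0.50466 − 0.14068 ≈ 0.3640.

0.3640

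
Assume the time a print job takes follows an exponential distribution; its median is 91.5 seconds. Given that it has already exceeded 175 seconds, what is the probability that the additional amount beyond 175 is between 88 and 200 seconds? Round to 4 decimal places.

For an exponential, median = ln(2)/λ, so λ = ln 2 / 91.5 = 0.00757538 per second.
Memoryless: the residual past 175 is again Exp(λ).
P(88 < residual < 200) = e^(−λ·88) − e^(−λ·200) = 0.51343 − 0.21979 ≈ 0.2936.

0.2936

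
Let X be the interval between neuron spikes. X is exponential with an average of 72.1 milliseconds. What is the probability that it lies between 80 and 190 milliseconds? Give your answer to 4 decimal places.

0.2580

The rate is λ = 1/72.1 = 0.0138696 per millisecond.
P(80 < X < 190) = e^(−λ·80) − e^(−λ·190) = 0.32970 − 0.07170 ≈ 0.2580.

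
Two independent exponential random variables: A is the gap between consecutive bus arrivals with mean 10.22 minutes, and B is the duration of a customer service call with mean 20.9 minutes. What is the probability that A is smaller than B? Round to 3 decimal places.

0.672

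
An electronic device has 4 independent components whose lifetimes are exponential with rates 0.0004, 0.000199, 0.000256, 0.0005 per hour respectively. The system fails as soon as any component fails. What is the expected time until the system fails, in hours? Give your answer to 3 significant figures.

The time to first failure is exponential with rate Σλ = 0.0004 + 0.000199 + 0.000256 + 0.0005 = 0.001355.
E[min] = 1/Σλ = 1/0.001355 = 738.007 hours.

738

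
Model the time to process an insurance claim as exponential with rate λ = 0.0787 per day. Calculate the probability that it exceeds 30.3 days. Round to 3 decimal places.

0.092

P(X > 30.3) = e^(−λ·30.3) = e^(−2.3846) ≈ 0.092.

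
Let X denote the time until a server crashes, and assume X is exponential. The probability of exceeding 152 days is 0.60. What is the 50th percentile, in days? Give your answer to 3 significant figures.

e^(−λ·152) = 0.60 ⇒ λ = −ln(0.60)/152 = 0.00336069.
50th percentile: 1 − e^(−λt) = 0.5, t = −ln(0.5)/λ = 206.251 days.

206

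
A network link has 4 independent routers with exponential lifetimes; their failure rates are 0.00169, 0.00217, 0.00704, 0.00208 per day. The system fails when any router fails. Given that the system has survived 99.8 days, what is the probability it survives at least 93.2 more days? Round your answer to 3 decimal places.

Time to first failure ~ Exp(Σλ) with Σλ = 0.01298.
By memorylessness, P(T > 99.8+93.2 | T > 99.8) = P(T > 93.2) = e^(−0.01298·93.2) ≈ 0.298.

0.298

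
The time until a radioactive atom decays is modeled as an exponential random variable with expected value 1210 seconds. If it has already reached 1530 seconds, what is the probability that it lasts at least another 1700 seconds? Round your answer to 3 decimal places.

The rate is λ = 1/1210 = 0.000826446 per second.
P(X > s+t | X > s) = e^(−λ(s+t))/e^(−λs) = e^(−λt), independent of s = 1530.
P(X > 1700) = e^(−1.405) ≈ 0.245.

0.245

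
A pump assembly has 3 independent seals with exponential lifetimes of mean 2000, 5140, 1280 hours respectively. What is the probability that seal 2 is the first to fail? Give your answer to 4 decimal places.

0.1318

Rates: λ_i = 1/mean_i → 0.0005, 0.000194553, 0.00078125; Σλ = 0.0014758.
P(seal 2 first) = λ_2/Σλ = 0.000194553/0.0014758 ≈ 0.1318.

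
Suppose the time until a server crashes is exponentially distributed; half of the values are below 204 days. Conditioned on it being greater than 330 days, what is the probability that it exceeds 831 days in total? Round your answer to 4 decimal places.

For an exponential, median = ln(2)/λ, so λ = ln 2 / 204 = 0.00339778 per day.
P(X > s+t | X > s) = e^(−λ(s+t))/e^(−λs) = e^(−λt), independent of s = 330.
P(X > 501) = e^(−1.7023) ≈ 0.1823.

0.1823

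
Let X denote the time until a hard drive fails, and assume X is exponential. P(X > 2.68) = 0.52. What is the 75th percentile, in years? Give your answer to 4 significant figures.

5.681

e^(−λ·2.68) = 0.52 ⇒ λ = −ln(0.52)/2.68 = 0.244002.
75th percentile: 1 − e^(−λt) = 0.75, t = −ln(0.25)/λ = 5.68148 years.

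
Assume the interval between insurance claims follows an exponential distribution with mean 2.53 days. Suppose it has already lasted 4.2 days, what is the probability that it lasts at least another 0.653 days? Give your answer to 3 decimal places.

The rate is λ = 1/2.53 = 0.395257 per day.
P(X > s+t | X > s) = e^(−λ(s+t))/e^(−λs) = e^(−λt), independent of s = 4.2.
P(X > 0.653) = e^(−0.2581) ≈ 0.773.

0.773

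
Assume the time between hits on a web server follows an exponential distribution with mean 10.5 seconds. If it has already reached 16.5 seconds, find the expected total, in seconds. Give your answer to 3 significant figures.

The rate is λ = 1/10.5 = 0.0952381 per second.
By memorylessness, E[X | X > 16.5] = 16.5 + 1/λ = 16.5 + 10.5 = 27 seconds.

27.0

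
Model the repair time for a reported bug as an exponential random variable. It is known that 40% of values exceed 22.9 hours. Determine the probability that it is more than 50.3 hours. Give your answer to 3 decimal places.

0.134

e^(−λ·22.9) = 0.40 ⇒ λ = −ln(0.40)/22.9 = 0.0400127.
P(X > 50.3) = e^(−0.0400127·50.3) = e^(−2.0126) ≈ 0.134.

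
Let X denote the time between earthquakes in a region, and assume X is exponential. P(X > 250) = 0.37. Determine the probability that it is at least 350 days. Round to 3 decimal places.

e^(−λ·250) = 0.37 ⇒ λ = −ln(0.37)/250 = 0.00397701.
P(X > 350) = e^(−0.00397701·350) = e^(−1.392) ≈ 0.249.

0.249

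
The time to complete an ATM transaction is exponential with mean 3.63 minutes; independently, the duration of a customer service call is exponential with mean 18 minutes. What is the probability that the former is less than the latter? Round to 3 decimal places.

λ_1 = 1/3.63 = 0.275482, λ_2 = 1/18 = 0.0555556.
For independent exponentials, P(the former < the latter) = λ_1/(λ_1+λ_2) = 0.275482/0.331038 ≈ 0.832.

0.832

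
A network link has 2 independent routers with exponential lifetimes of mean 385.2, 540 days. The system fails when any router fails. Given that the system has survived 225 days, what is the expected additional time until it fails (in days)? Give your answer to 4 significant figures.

224.8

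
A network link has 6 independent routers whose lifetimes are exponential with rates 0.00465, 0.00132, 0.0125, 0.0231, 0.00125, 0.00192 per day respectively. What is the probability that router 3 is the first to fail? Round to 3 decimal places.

The time to first failure is exponential with rate Σλ = 0.00465 + 0.00132 + 0.0125 + 0.0231 + 0.00125 + 0.00192 = 0.04474.
P(router 3 first) = λ_3/Σλ = 0.0125/0.04474 ≈ 0.279.

0.279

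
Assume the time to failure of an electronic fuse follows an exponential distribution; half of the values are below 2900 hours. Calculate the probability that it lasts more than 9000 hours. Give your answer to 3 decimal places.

For an exponential, median = ln(2)/λ, so λ = ln 2 / 2900 = 0.000239016 per hour.
P(X > 9000) = e^(−λ·9000) = e^(−2.1511) ≈ 0.116.

0.116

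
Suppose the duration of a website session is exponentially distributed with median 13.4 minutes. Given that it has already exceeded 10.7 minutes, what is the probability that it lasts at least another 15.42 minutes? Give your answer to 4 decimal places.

For an exponential, median = ln(2)/λ, so λ = ln 2 / 13.4 = 0.0517274 per minute.
By the memoryless property, P(X > 10.7+15.42 | X > 10.7) = P(X > 15.42).
P(X > 15.42) = e^(−0.79764) ≈ 0.4504.

0.4504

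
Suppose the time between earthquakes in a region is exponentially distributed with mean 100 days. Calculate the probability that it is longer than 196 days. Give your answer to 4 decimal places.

The rate is λ = 1/100 = 0.01 per day.
P(X > 196) = e^(−λ·196) = e^(−1.96) ≈ 0.1409.

0.1409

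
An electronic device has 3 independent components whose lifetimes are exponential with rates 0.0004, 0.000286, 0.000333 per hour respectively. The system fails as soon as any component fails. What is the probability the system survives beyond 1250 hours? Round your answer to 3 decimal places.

The time to first failure is exponential with rate Σλ = 0.0004 + 0.000286 + 0.000333 = 0.001019.
P(min > 1250) = e^(−0.001019·1250) = e^(−1.2737) ≈ 0.280.

0.280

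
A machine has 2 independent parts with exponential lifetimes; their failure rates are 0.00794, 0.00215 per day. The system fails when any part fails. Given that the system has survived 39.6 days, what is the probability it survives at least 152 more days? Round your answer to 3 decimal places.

0.216

Time to first failure ~ Exp(Σλ) with Σλ = 0.01009.
By memorylessness, P(T > 39.6+152 | T > 39.6) = P(T > 152) = e^(−0.01009·152) ≈ 0.216.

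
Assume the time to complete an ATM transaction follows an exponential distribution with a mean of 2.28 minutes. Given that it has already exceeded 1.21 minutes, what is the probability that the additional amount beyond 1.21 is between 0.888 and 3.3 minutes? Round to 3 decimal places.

The rate is λ = 1/2.28 = 0.438596 per minute.
Memoryless: the residual past 1.21 is again Exp(λ).
P(0.888 < residual < 3.3) = e^(−λ·0.888) − e^(−λ·3.3) = 0.67741 − 0.23519 ≈ 0.442.

0.442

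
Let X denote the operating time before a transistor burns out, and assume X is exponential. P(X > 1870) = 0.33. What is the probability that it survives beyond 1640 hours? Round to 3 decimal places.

0.378

e^(−λ·1870) = 0.33 ⇒ λ = −ln(0.33)/1870 = 0.000592868.
P(X > 1640) = e^(−0.000592868·1640) = e^(−0.9723) ≈ 0.378.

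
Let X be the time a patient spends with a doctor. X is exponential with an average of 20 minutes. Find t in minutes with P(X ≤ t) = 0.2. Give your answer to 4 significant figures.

The rate is λ = 1/20 = 0.05 per minute.
Set 1 − e^(−λt) = 0.2, so t = −ln(0.8)/λ = 0.22314/0.05 ≈ 4.46287 minutes.

4.463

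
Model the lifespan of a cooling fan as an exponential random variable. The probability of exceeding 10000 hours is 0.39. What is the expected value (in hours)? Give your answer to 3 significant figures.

10600

e^(−λ·10000) = 0.39 ⇒ λ = −ln(0.39)/10000 = 0.0000941609.
Mean = 1/λ = 10620.1 hours.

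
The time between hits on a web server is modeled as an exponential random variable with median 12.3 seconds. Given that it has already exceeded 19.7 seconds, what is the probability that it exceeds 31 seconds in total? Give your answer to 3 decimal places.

0.529

For an exponential, median = ln(2)/λ, so λ = ln 2 / 12.3 = 0.0563534 per second.
By the memoryless property, P(X > 19.7+11.3 | X > 19.7) = P(X > 11.3).
P(X > 11.3) = e^(−0.63679) ≈ 0.529.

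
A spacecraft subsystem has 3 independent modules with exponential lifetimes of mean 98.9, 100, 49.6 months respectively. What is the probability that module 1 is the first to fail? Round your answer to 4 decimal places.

Rates: λ_i = 1/mean_i → 0.0101112, 0.01, 0.0201613; Σλ = 0.0402725.
P(module 1 first) = λ_1/Σλ = 0.0101112/0.0402725 ≈ 0.2511.

0.2511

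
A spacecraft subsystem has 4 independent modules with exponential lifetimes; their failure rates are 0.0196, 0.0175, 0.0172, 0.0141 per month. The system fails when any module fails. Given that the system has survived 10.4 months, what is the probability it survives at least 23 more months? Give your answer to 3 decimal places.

0.207

Time to first failure ~ Exp(Σλ) with Σλ = 0.0684.
By memorylessness, P(T > 10.4+23 | T > 10.4) = P(T > 23) = e^(−0.0684·23) ≈ 0.207.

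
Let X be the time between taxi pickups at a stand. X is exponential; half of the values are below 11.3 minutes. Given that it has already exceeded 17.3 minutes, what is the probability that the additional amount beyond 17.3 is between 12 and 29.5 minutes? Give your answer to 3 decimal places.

0.315

For an exponential, median = ln(2)/λ, so λ = ln 2 / 11.3 = 0.0613405 per minute.
Memoryless: the residual past 17.3 is again Exp(λ).
P(12 < residual < 29.5) = e^(−λ·12) − e^(−λ·29.5) = 0.47899 − 0.16373 ≈ 0.315.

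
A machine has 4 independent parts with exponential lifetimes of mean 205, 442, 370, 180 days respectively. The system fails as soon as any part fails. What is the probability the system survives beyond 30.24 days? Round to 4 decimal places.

0.6277

The first failure time is exponential with rate Σλ_i = 1/205 + 1/442 + 1/370 + 1/180 = 0.0153988 per day.
P(min > 30.24) = e^(−0.0153988·30.24) = e^(−0.46566) ≈ 0.6277.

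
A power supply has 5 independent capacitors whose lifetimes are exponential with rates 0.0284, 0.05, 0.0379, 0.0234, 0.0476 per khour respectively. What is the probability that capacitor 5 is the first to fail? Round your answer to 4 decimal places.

The time to first failure is exponential with rate Σλ = 0.0284 + 0.05 + 0.0379 + 0.0234 + 0.0476 = 0.1873.
P(capacitor 5 first) = λ_5/Σλ = 0.0476/0.1873 ≈ 0.2541.

0.2541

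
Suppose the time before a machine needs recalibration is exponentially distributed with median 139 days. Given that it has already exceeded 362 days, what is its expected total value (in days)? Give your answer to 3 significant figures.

For an exponential, median = ln(2)/λ, so λ = ln 2 / 139 = 0.00498667 per day.
By memorylessness, E[X | X > 362] = 362 + 1/λ = 362 + 200.535 = 562.535 days.

563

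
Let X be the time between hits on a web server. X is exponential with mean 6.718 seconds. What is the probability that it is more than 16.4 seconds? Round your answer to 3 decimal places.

The rate is λ = 1/6.718 = 0.148854 per second.
P(X > 16.4) = e^(−λ·16.4) = e^(−2.4412) ≈ 0.087.

0.087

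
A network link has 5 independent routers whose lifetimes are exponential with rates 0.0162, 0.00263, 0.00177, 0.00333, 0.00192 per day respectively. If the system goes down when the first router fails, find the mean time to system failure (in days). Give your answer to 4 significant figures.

The time to first failure is exponential with rate Σλ = 0.0162 + 0.00263 + 0.00177 + 0.00333 + 0.00192 = 0.02585.
E[min] = 1/Σλ = 1/0.02585 = 38.6847 days.

38.68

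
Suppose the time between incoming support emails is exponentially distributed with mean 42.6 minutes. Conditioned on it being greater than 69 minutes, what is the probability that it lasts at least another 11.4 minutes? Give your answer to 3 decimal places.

0.765

The rate is λ = 1/42.6 = 0.0234742 per minute.
The exponential is memoryless, so the remaining time is again Exp(λ): the condition X > 69 is irrelevant.
P(X > 11.4) = e^(−0.26761) ≈ 0.765.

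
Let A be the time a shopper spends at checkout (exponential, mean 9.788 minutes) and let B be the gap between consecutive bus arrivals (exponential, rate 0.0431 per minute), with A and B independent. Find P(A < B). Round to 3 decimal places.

0.703

λ_1 = 1/9.788 = 0.102166, λ_2 = 0.0431.
For independent exponentials, P(A < B) = λ_1/(λ_1+λ_2) = 0.102166/0.145266 ≈ 0.703.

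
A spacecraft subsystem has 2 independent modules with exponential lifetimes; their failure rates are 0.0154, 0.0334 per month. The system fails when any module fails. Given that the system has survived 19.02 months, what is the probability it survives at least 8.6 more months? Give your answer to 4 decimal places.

0.6573

Time to first failure ~ Exp(Σλ) with Σλ = 0.0488.
By memorylessness, P(T > 19.02+8.6 | T > 19.02) = P(T > 8.6) = e^(−0.0488·8.6) ≈ 0.6573.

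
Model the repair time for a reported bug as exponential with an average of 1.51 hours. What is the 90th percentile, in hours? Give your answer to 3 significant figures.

The rate is λ = 1/1.51 = 0.662252 per hour.
Set 1 − e^(−λt) = 0.9, so t = −ln(0.1)/λ = 2.3026/0.662252 ≈ 3.4769 hours.

3.48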